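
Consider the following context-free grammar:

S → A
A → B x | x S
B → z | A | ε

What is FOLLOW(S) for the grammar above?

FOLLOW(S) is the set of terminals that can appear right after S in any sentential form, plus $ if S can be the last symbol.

We compute FOLLOW(S) using the standard algorithm.
FOLLOW(S) starts with {$}.
FIRST(A) = {x, z}
FIRST(B) = {x, z, ε}
FIRST(S) = {x, z}
FOLLOW(A) = {$, x}
FOLLOW(B) = {x}
FOLLOW(S) = {$, x}
Therefore, FOLLOW(S) = {$, x}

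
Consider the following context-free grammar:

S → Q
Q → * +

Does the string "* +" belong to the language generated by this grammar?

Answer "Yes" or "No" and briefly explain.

Yes - a valid derivation exists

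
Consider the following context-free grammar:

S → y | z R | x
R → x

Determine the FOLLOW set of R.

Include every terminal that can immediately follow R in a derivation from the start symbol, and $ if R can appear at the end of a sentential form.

We compute FOLLOW(R) using the standard algorithm.
FOLLOW(S) starts with {$}.
FIRST(R) = {x}
FIRST(S) = {x, y, z}
FOLLOW(R) = {$}
FOLLOW(S) = {$}
Therefore, FOLLOW(R) = {$}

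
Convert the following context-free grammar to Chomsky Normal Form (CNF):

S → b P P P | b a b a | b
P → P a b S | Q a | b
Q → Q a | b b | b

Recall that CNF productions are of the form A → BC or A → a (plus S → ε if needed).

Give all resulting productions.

TB → b; TA → a; S → b; P → b; Q → b; S → TB X0; X0 → P X1; X1 → P P; S → TB X2; X2 → TA X3; X3 → TB TA; P → P X4; X4 → TA X5; X5 → TB S; P → Q TA; Q → Q TA; Q → TB TB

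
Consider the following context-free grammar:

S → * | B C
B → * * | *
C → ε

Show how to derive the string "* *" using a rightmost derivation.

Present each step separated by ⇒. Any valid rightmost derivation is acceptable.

S ⇒ B C ⇒ B ⇒ * *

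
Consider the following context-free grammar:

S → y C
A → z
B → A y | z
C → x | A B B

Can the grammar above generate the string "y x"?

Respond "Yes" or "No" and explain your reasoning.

Yes - a valid derivation exists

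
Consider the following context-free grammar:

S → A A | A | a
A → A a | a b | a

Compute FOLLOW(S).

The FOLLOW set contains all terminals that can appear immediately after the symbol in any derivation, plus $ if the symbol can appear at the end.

We compute FOLLOW(S) using the standard algorithm.
FOLLOW(S) starts with {$}.
FIRST(A) = {a}
FIRST(S) = {a}
FOLLOW(A) = {$, a}
FOLLOW(S) = {$}
Therefore, FOLLOW(S) = {$}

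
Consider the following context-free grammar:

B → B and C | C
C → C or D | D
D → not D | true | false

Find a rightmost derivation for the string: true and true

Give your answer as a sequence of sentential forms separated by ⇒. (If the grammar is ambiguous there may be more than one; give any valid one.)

B ⇒ B and C ⇒ B and D ⇒ B and true ⇒ C and true ⇒ D and true ⇒ true and true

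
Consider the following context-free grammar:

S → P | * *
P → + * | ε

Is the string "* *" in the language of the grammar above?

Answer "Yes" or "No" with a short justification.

Yes - a valid derivation exists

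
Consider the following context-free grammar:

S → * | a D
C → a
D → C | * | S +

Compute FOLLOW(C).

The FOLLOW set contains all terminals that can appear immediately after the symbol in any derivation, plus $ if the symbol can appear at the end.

We compute FOLLOW(C) using the standard algorithm.
FOLLOW(S) starts with {$}.
FIRST(C) = {a}
FIRST(D) = {*, a}
FIRST(S) = {*, a}
FOLLOW(C) = {$, +}
FOLLOW(D) = {$, +}
FOLLOW(S) = {$, +}
Therefore, FOLLOW(C) = {$, +}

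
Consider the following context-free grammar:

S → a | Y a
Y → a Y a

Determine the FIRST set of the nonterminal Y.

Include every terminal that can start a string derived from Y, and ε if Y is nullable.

We compute FIRST(Y) using the standard algorithm.
FIRST(S) = {a}
FIRST(Y) = {a}
Therefore, FIRST(Y) = {a}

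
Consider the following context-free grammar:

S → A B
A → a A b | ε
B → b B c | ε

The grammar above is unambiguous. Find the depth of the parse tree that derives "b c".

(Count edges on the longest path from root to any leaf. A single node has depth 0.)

3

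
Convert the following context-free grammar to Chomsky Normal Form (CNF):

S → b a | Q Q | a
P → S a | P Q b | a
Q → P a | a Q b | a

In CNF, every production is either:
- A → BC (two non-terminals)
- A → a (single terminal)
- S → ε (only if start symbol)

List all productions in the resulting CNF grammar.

TB → b; TA → a; S → a; P → a; Q → a; S → TB TA; S → Q Q; P → S TA; P → P X0; X0 → Q TB; Q → P TA; Q → TA X1; X1 → Q TB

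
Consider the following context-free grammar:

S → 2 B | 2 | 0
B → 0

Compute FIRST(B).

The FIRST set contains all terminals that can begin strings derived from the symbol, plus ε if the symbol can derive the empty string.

We compute FIRST(B) using the standard algorithm.
FIRST(B) = {0}
FIRST(S) = {0, 2}
Therefore, FIRST(B) = {0}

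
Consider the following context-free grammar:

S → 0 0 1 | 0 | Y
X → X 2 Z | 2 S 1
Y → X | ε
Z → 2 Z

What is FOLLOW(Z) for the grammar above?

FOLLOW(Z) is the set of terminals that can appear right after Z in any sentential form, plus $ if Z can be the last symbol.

We compute FOLLOW(Z) using the standard algorithm.
FOLLOW(S) starts with {$}.
FIRST(S) = {0, 2, ε}
FIRST(X) = {2}
FIRST(Y) = {2, ε}
FIRST(Z) = {2}
FOLLOW(S) = {$, 1}
FOLLOW(X) = {$, 1, 2}
FOLLOW(Y) = {$, 1}
FOLLOW(Z) = {$, 1, 2}
Therefore, FOLLOW(Z) = {$, 1, 2}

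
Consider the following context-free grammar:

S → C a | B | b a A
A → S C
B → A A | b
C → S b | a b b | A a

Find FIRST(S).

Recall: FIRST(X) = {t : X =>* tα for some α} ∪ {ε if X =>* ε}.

We compute FIRST(S) using the standard algorithm.
FIRST(A) = {a, b}
FIRST(B) = {a, b}
FIRST(C) = {a, b}
FIRST(S) = {a, b}
Therefore, FIRST(S) = {a, b}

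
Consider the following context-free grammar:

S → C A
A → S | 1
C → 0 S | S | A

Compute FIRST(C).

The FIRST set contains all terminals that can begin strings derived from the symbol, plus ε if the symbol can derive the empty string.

We compute FIRST(C) using the standard algorithm.
FIRST(A) = {0, 1}
FIRST(C) = {0, 1}
FIRST(S) = {0, 1}
Therefore, FIRST(C) = {0, 1}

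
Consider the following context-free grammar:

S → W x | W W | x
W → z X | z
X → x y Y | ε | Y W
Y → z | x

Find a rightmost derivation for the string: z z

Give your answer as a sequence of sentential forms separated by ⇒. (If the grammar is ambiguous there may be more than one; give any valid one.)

S ⇒ W W ⇒ W z ⇒ z z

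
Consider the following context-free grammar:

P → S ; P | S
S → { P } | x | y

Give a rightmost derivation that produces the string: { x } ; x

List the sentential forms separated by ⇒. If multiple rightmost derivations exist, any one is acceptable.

P ⇒ S ; P ⇒ S ; S ⇒ S ; x ⇒ { P } ; x ⇒ { S } ; x ⇒ { x } ; x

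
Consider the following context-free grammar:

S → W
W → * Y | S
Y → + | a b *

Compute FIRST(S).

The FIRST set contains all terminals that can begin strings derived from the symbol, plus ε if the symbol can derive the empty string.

We compute FIRST(S) using the standard algorithm.
FIRST(S) = {*}
FIRST(W) = {*}
FIRST(Y) = {+, a}
Therefore, FIRST(S) = {*}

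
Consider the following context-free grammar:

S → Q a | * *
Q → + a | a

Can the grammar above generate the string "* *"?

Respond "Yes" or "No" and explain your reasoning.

Yes - a valid derivation exists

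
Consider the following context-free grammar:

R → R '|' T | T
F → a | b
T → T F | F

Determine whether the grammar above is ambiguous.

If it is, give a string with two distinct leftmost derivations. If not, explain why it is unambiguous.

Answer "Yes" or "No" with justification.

No - the grammar is unambiguous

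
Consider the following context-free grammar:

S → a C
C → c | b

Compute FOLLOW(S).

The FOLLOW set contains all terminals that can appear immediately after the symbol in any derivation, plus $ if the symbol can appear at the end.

We compute FOLLOW(S) using the standard algorithm.
FOLLOW(S) starts with {$}.
FIRST(C) = {b, c}
FIRST(S) = {a}
FOLLOW(C) = {$}
FOLLOW(S) = {$}
Therefore, FOLLOW(S) = {$}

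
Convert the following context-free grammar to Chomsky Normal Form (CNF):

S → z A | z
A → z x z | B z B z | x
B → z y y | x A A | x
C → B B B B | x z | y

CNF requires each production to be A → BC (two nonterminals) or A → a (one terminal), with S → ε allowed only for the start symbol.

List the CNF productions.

TZ → z; S → z; TX → x; A → x; TY → y; B → x; C → y; S → TZ A; A → TZ X0; X0 → TX TZ; A → B X1; X1 → TZ X2; X2 → B TZ; B → TZ X3; X3 → TY TY; B → TX X4; X4 → A A; C → B X5; X5 → B X6; X6 → B B; C → TX TZ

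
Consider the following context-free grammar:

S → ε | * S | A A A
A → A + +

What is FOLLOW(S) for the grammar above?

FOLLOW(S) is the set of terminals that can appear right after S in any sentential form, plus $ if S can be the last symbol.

We compute FOLLOW(S) using the standard algorithm.
FOLLOW(S) starts with {$}.
FIRST(A) = {}
FIRST(S) = {*, ε}
FOLLOW(A) = {$, +}
FOLLOW(S) = {$}
Therefore, FOLLOW(S) = {$}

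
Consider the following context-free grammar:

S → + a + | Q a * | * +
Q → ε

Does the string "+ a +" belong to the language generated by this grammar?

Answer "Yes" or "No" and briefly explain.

Yes - a valid derivation exists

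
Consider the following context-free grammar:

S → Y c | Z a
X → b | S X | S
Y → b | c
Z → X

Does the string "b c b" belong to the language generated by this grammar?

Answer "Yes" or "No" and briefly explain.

No - no valid derivation exists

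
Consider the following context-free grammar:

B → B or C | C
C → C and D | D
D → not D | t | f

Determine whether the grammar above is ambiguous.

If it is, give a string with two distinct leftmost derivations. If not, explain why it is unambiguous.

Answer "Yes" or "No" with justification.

No - the grammar is unambiguous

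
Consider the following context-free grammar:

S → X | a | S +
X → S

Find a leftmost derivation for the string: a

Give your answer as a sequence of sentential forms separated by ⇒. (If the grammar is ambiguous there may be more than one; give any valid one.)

S ⇒ X ⇒ S ⇒ a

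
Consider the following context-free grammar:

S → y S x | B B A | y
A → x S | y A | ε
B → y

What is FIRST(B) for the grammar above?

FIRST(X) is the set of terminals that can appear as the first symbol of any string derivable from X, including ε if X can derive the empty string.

We compute FIRST(B) using the standard algorithm.
FIRST(A) = {x, y, ε}
FIRST(B) = {y}
FIRST(S) = {y}
Therefore, FIRST(B) = {y}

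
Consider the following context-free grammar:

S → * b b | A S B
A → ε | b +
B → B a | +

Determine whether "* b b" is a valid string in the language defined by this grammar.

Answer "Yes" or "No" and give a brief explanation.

Yes - a valid derivation exists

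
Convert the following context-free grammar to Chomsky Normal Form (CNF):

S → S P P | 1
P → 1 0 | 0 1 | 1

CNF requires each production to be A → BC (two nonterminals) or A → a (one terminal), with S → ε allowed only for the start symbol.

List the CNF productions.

S → 1; T1 → 1; T0 → 0; P → 1; S → S X0; X0 → P P; P → T1 T0; P → T0 T1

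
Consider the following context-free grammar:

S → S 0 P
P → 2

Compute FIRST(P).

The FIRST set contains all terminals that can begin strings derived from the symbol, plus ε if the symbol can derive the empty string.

We compute FIRST(P) using the standard algorithm.
FIRST(P) = {2}
FIRST(S) = {}
Therefore, FIRST(P) = {2}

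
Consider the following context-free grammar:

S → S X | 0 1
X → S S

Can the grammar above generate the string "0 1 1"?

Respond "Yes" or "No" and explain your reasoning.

No - no valid derivation exists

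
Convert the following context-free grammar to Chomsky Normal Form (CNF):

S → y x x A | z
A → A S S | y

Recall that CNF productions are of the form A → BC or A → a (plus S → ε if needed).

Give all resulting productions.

TY → y; TX → x; S → z; A → y; S → TY X0; X0 → TX X1; X1 → TX A; A → A X2; X2 → S S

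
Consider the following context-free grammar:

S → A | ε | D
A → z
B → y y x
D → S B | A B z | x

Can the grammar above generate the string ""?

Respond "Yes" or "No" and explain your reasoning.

Yes - a valid derivation exists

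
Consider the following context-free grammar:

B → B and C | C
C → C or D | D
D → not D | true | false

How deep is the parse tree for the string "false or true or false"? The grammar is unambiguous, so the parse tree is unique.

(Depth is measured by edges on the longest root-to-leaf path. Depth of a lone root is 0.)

5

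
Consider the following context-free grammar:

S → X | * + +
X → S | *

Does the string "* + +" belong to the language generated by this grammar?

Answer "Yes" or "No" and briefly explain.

Yes - a valid derivation exists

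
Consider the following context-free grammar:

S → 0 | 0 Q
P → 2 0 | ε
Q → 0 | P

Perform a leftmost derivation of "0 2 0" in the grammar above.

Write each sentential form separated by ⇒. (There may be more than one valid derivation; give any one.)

S ⇒ 0 Q ⇒ 0 P ⇒ 0 2 0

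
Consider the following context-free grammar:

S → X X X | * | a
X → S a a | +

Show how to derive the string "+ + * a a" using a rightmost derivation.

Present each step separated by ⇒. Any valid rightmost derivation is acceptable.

S ⇒ X X X ⇒ X X S a a ⇒ X X * a a ⇒ X + * a a ⇒ + + * a a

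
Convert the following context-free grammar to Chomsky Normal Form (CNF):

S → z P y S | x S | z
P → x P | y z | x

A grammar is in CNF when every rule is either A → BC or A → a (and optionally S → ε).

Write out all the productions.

TZ → z; TY → y; TX → x; S → z; P → x; S → TZ X0; X0 → P X1; X1 → TY S; S → TX S; P → TX P; P → TY TZ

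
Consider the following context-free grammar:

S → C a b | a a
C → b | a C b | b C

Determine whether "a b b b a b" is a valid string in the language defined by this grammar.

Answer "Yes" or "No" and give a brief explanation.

Yes - a valid derivation exists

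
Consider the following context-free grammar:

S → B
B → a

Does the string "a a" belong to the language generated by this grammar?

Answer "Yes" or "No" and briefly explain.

No - no valid derivation exists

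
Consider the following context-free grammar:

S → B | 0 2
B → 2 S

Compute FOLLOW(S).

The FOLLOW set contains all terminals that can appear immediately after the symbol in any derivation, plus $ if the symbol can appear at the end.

We compute FOLLOW(S) using the standard algorithm.
FOLLOW(S) starts with {$}.
FIRST(B) = {2}
FIRST(S) = {0, 2}
FOLLOW(B) = {$}
FOLLOW(S) = {$}
Therefore, FOLLOW(S) = {$}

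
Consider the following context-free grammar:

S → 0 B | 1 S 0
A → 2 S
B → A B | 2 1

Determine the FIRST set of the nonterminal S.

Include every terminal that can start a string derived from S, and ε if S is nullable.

We compute FIRST(S) using the standard algorithm.
FIRST(A) = {2}
FIRST(B) = {2}
FIRST(S) = {0, 1}
Therefore, FIRST(S) = {0, 1}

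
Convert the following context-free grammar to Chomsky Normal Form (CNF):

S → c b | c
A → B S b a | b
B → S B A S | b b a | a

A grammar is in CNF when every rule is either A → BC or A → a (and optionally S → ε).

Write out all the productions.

TC → c; TB → b; S → c; TA → a; A → b; B → a; S → TC TB; A → B X0; X0 → S X1; X1 → TB TA; B → S X2; X2 → B X3; X3 → A S; B → TB X4; X4 → TB TA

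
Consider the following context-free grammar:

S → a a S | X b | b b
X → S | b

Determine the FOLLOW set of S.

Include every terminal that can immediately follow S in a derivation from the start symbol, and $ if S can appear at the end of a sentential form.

We compute FOLLOW(S) using the standard algorithm.
FOLLOW(S) starts with {$}.
FIRST(S) = {a, b}
FIRST(X) = {a, b}
FOLLOW(S) = {$, b}
FOLLOW(X) = {b}
Therefore, FOLLOW(S) = {$, b}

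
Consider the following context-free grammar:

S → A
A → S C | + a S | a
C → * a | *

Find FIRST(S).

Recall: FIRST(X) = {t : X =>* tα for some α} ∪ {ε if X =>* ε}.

We compute FIRST(S) using the standard algorithm.
FIRST(A) = {+, a}
FIRST(C) = {*}
FIRST(S) = {+, a}
Therefore, FIRST(S) = {+, a}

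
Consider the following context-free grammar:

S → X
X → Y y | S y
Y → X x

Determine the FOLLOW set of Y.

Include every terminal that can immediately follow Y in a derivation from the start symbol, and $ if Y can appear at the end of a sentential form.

We compute FOLLOW(Y) using the standard algorithm.
FOLLOW(S) starts with {$}.
FIRST(S) = {}
FIRST(X) = {}
FIRST(Y) = {}
FOLLOW(S) = {$, y}
FOLLOW(X) = {$, x, y}
FOLLOW(Y) = {y}
Therefore, FOLLOW(Y) = {y}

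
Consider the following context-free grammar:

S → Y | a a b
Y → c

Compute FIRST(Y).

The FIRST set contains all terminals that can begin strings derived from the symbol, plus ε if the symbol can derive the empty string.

We compute FIRST(Y) using the standard algorithm.
FIRST(S) = {a, c}
FIRST(Y) = {c}
Therefore, FIRST(Y) = {c}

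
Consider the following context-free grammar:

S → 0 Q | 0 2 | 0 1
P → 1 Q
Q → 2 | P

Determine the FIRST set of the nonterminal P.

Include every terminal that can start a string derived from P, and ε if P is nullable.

We compute FIRST(P) using the standard algorithm.
FIRST(P) = {1}
FIRST(Q) = {1, 2}
FIRST(S) = {0}
Therefore, FIRST(P) = {1}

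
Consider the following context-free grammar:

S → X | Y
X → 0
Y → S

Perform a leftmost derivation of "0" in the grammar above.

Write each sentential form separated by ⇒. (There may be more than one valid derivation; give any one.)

S ⇒ Y ⇒ S ⇒ Y ⇒ S ⇒ X ⇒ 0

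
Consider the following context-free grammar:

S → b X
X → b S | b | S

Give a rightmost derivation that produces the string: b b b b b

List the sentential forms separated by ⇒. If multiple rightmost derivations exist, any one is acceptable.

S ⇒ b X ⇒ b b S ⇒ b b b X ⇒ b b b S ⇒ b b b b X ⇒ b b b b b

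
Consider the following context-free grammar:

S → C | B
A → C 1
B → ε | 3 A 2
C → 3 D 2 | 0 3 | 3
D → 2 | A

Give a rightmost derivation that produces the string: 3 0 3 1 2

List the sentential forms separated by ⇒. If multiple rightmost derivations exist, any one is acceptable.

S ⇒ B ⇒ 3 A 2 ⇒ 3 C 1 2 ⇒ 3 0 3 1 2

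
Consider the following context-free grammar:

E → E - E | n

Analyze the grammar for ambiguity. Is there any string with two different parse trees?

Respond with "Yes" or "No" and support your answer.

Yes - the string 'n - n - n - n' has two distinct parse trees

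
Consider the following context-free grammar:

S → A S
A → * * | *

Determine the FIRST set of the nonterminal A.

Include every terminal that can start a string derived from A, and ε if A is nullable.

We compute FIRST(A) using the standard algorithm.
FIRST(A) = {*}
FIRST(S) = {*}
Therefore, FIRST(A) = {*}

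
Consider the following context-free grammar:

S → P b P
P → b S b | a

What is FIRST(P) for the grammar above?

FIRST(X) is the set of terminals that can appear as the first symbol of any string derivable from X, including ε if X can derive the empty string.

We compute FIRST(P) using the standard algorithm.
FIRST(P) = {a, b}
FIRST(S) = {a, b}
Therefore, FIRST(P) = {a, b}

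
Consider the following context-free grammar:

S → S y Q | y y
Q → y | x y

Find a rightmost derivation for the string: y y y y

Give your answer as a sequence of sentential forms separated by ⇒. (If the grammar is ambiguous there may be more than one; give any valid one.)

S ⇒ S y Q ⇒ S y y ⇒ y y y y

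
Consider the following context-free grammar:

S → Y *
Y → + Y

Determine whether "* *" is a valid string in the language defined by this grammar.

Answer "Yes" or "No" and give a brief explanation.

No - no valid derivation exists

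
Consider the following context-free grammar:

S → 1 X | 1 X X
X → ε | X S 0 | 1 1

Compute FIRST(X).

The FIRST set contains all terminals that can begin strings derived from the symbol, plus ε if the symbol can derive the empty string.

We compute FIRST(X) using the standard algorithm.
FIRST(S) = {1}
FIRST(X) = {1, ε}
Therefore, FIRST(X) = {1, ε}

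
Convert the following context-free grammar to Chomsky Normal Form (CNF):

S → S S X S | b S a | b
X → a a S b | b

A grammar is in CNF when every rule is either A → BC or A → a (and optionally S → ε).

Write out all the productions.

TB → b; TA → a; S → b; X → b; S → S X0; X0 → S X1; X1 → X S; S → TB X2; X2 → S TA; X → TA X3; X3 → TA X4; X4 → S TB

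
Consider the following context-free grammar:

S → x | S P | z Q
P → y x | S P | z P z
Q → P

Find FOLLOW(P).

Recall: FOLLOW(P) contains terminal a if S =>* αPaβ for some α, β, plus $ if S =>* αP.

We compute FOLLOW(P) using the standard algorithm.
FOLLOW(S) starts with {$}.
FIRST(P) = {x, y, z}
FIRST(Q) = {x, y, z}
FIRST(S) = {x, z}
FOLLOW(P) = {$, x, y, z}
FOLLOW(Q) = {$, x, y, z}
FOLLOW(S) = {$, x, y, z}
Therefore, FOLLOW(P) = {$, x, y, z}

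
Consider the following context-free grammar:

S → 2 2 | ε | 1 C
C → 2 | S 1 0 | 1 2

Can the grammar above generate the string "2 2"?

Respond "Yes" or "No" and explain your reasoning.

Yes - a valid derivation exists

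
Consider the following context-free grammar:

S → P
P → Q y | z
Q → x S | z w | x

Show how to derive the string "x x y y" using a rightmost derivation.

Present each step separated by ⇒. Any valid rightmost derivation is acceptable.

S ⇒ P ⇒ Q y ⇒ x S y ⇒ x P y ⇒ x Q y y ⇒ x x y y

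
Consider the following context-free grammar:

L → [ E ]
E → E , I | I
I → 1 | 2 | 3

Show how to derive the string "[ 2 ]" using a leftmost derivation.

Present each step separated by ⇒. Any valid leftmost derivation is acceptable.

L ⇒ [ E ] ⇒ [ I ] ⇒ [ 2 ]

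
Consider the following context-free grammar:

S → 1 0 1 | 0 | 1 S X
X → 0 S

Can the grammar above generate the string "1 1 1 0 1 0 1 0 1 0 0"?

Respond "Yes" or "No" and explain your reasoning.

Yes - a valid derivation exists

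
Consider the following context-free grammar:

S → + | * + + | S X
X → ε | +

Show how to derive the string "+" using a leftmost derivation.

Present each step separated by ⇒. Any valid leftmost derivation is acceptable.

S ⇒ S X ⇒ + X ⇒ +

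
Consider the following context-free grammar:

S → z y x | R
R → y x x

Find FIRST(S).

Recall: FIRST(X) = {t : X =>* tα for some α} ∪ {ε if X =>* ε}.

We compute FIRST(S) using the standard algorithm.
FIRST(R) = {y}
FIRST(S) = {y, z}
Therefore, FIRST(S) = {y, z}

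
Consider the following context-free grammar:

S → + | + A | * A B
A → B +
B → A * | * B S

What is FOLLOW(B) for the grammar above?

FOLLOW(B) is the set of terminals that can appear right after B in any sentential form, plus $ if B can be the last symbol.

We compute FOLLOW(B) using the standard algorithm.
FOLLOW(S) starts with {$}.
FIRST(A) = {*}
FIRST(B) = {*}
FIRST(S) = {*, +}
FOLLOW(A) = {$, *, +}
FOLLOW(B) = {$, *, +}
FOLLOW(S) = {$, *, +}
Therefore, FOLLOW(B) = {$, *, +}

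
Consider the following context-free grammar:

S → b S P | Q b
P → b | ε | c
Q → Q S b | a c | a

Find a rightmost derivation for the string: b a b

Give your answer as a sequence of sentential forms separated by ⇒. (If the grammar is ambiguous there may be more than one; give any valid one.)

S ⇒ b S P ⇒ b S ⇒ b Q b ⇒ b a b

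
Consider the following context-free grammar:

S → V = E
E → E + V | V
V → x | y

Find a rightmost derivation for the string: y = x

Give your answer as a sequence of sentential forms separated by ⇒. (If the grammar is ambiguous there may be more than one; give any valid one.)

S ⇒ V = E ⇒ V = V ⇒ V = x ⇒ y = x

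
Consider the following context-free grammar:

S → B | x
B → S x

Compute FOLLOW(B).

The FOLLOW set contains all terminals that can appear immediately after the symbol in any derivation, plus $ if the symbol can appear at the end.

We compute FOLLOW(B) using the standard algorithm.
FOLLOW(S) starts with {$}.
FIRST(B) = {x}
FIRST(S) = {x}
FOLLOW(B) = {$, x}
FOLLOW(S) = {$, x}
Therefore, FOLLOW(B) = {$, x}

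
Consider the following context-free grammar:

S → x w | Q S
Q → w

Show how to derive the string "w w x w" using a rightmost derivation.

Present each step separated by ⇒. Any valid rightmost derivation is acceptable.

S ⇒ Q S ⇒ Q Q S ⇒ Q Q x w ⇒ Q w x w ⇒ w w x w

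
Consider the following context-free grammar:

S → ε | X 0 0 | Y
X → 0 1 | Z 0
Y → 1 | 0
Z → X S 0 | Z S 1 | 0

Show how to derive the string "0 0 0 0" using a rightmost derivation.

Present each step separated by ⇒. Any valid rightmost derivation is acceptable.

S ⇒ X 0 0 ⇒ Z 0 0 0 ⇒ 0 0 0 0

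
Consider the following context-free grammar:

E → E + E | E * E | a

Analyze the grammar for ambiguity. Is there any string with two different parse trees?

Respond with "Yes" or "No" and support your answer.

Yes - the string 'a * a + a + a + a' has two distinct parse trees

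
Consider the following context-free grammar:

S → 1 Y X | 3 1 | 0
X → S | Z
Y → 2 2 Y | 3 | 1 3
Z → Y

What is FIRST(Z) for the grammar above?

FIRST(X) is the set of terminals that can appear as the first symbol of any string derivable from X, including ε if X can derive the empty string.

We compute FIRST(Z) using the standard algorithm.
FIRST(S) = {0, 1, 3}
FIRST(X) = {0, 1, 2, 3}
FIRST(Y) = {1, 2, 3}
FIRST(Z) = {1, 2, 3}
Therefore, FIRST(Z) = {1, 2, 3}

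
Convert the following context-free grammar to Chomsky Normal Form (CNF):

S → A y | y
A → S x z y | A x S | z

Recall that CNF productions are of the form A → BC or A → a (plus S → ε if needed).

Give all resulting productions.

TY → y; S → y; TX → x; TZ → z; A → z; S → A TY; A → S X0; X0 → TX X1; X1 → TZ TY; A → A X2; X2 → TX S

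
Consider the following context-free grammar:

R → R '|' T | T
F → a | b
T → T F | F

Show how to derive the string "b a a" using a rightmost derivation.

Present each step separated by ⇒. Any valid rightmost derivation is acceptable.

R ⇒ T ⇒ T F ⇒ T a ⇒ T F a ⇒ T a a ⇒ F a a ⇒ b a a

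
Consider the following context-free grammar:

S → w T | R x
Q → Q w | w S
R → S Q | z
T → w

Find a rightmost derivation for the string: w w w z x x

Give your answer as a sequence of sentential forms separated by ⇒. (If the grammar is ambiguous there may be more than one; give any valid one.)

S ⇒ R x ⇒ S Q x ⇒ S w S x ⇒ S w R x x ⇒ S w z x x ⇒ w T w z x x ⇒ w w w z x x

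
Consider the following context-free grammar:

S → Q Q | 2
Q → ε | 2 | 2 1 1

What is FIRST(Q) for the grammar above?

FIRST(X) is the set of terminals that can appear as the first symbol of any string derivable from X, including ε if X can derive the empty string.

We compute FIRST(Q) using the standard algorithm.
FIRST(Q) = {2, ε}
FIRST(S) = {2, ε}
Therefore, FIRST(Q) = {2, ε}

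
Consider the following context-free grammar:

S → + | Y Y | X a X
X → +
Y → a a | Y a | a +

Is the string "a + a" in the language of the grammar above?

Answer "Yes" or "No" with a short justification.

No - no valid derivation exists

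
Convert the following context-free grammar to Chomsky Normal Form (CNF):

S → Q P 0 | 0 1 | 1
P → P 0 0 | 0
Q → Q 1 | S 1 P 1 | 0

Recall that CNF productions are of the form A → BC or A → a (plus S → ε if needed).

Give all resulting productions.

T0 → 0; T1 → 1; S → 1; P → 0; Q → 0; S → Q X0; X0 → P T0; S → T0 T1; P → P X1; X1 → T0 T0; Q → Q T1; Q → S X2; X2 → T1 X3; X3 → P T1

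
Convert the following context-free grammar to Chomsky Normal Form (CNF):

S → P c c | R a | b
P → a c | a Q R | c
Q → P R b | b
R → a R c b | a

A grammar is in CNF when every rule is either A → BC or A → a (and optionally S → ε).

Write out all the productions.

TC → c; TA → a; S → b; P → c; TB → b; Q → b; R → a; S → P X0; X0 → TC TC; S → R TA; P → TA TC; P → TA X1; X1 → Q R; Q → P X2; X2 → R TB; R → TA X3; X3 → R X4; X4 → TC TB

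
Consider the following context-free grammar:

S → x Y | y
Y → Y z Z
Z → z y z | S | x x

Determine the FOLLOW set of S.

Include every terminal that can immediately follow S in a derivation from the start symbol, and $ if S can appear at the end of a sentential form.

We compute FOLLOW(S) using the standard algorithm.
FOLLOW(S) starts with {$}.
FIRST(S) = {x, y}
FIRST(Y) = {}
FIRST(Z) = {x, y, z}
FOLLOW(S) = {$, z}
FOLLOW(Y) = {$, z}
FOLLOW(Z) = {$, z}
Therefore, FOLLOW(S) = {$, z}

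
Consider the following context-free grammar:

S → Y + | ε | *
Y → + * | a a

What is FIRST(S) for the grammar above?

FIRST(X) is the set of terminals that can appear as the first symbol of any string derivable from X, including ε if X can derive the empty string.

We compute FIRST(S) using the standard algorithm.
FIRST(S) = {*, +, a, ε}
FIRST(Y) = {+, a}
Therefore, FIRST(S) = {*, +, a, ε}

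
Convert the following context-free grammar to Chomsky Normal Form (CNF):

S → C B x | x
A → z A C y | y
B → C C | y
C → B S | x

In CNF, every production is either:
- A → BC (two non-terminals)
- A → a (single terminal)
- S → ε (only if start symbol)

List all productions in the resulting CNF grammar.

TX → x; S → x; TZ → z; TY → y; A → y; B → y; C → x; S → C X0; X0 → B TX; A → TZ X1; X1 → A X2; X2 → C TY; B → C C; C → B S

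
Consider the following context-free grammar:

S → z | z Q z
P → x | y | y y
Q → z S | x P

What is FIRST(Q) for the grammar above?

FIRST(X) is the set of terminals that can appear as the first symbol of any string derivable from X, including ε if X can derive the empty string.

We compute FIRST(Q) using the standard algorithm.
FIRST(P) = {x, y}
FIRST(Q) = {x, z}
FIRST(S) = {z}
Therefore, FIRST(Q) = {x, z}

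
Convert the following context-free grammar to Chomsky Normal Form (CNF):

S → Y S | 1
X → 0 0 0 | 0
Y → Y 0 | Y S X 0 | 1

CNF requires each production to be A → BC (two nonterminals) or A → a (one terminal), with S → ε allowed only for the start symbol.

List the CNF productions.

S → 1; T0 → 0; X → 0; Y → 1; S → Y S; X → T0 X0; X0 → T0 T0; Y → Y T0; Y → Y X1; X1 → S X2; X2 → X T0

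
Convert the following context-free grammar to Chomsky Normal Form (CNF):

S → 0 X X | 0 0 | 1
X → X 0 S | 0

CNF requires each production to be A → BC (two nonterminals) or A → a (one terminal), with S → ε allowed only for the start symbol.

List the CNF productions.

T0 → 0; S → 1; X → 0; S → T0 X0; X0 → X X; S → T0 T0; X → X X1; X1 → T0 S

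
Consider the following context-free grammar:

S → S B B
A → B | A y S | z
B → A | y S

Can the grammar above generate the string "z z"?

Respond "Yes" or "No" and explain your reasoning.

No - no valid derivation exists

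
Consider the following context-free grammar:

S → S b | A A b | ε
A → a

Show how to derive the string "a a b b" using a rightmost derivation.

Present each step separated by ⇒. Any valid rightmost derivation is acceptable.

S ⇒ S b ⇒ A A b b ⇒ A a b b ⇒ a a b b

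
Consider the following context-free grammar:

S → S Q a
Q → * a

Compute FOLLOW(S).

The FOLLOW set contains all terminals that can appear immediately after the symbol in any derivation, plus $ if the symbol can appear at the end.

We compute FOLLOW(S) using the standard algorithm.
FOLLOW(S) starts with {$}.
FIRST(Q) = {*}
FIRST(S) = {}
FOLLOW(Q) = {a}
FOLLOW(S) = {$, *}
Therefore, FOLLOW(S) = {$, *}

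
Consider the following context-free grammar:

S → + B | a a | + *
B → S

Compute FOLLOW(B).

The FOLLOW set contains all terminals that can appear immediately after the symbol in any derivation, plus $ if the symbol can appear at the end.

We compute FOLLOW(B) using the standard algorithm.
FOLLOW(S) starts with {$}.
FIRST(B) = {+, a}
FIRST(S) = {+, a}
FOLLOW(B) = {$}
FOLLOW(S) = {$}
Therefore, FOLLOW(B) = {$}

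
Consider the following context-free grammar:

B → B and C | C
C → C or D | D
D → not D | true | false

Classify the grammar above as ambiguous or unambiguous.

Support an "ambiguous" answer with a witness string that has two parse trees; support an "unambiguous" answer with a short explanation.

Unambiguous - every string in the language has a unique parse tree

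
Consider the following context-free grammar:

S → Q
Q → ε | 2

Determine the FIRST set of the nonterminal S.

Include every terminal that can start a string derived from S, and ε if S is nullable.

We compute FIRST(S) using the standard algorithm.
FIRST(Q) = {2, ε}
FIRST(S) = {2, ε}
Therefore, FIRST(S) = {2, ε}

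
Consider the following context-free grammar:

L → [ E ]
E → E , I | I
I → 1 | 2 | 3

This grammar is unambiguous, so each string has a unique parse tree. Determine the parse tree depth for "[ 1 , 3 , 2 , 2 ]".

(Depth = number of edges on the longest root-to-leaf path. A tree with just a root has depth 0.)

6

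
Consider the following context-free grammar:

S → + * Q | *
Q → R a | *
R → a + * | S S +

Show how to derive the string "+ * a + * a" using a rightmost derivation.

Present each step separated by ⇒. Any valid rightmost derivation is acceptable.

S ⇒ + * Q ⇒ + * R a ⇒ + * a + * a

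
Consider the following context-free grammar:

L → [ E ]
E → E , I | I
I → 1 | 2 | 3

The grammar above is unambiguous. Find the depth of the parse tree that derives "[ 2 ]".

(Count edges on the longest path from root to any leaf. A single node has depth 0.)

3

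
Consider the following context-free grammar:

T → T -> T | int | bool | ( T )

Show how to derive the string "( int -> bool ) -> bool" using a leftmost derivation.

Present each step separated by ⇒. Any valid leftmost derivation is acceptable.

T ⇒ T -> T ⇒ ( T ) -> T ⇒ ( T -> T ) -> T ⇒ ( int -> T ) -> T ⇒ ( int -> bool ) -> T ⇒ ( int -> bool ) -> bool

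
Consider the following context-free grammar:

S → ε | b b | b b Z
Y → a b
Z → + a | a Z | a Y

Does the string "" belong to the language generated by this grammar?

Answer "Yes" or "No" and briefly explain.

Yes - a valid derivation exists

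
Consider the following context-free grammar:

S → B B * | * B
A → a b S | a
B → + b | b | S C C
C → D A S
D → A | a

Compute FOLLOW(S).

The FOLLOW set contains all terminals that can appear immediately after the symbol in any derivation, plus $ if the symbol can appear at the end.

We compute FOLLOW(S) using the standard algorithm.
FOLLOW(S) starts with {$}.
FIRST(A) = {a}
FIRST(B) = {*, +, b}
FIRST(C) = {a}
FIRST(D) = {a}
FIRST(S) = {*, +, b}
FOLLOW(A) = {*, +, a, b}
FOLLOW(B) = {$, *, +, a, b}
FOLLOW(C) = {$, *, +, a, b}
FOLLOW(D) = {a}
FOLLOW(S) = {$, *, +, a, b}
Therefore, FOLLOW(S) = {$, *, +, a, b}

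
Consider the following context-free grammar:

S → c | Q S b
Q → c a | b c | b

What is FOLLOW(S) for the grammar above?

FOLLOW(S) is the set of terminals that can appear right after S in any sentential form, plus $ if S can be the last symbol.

We compute FOLLOW(S) using the standard algorithm.
FOLLOW(S) starts with {$}.
FIRST(Q) = {b, c}
FIRST(S) = {b, c}
FOLLOW(Q) = {b, c}
FOLLOW(S) = {$, b}
Therefore, FOLLOW(S) = {$, b}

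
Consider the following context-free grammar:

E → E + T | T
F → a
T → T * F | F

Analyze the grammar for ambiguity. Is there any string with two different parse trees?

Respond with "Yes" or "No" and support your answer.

No - the grammar is unambiguous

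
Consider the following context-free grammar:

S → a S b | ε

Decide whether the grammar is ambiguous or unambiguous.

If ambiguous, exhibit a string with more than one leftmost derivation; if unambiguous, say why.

Unambiguous - every string in the language has a unique leftmost derivation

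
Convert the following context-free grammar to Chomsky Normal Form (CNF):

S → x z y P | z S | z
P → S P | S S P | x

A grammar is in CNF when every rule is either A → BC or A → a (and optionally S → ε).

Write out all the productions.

TX → x; TZ → z; TY → y; S → z; P → x; S → TX X0; X0 → TZ X1; X1 → TY P; S → TZ S; P → S P; P → S X2; X2 → S P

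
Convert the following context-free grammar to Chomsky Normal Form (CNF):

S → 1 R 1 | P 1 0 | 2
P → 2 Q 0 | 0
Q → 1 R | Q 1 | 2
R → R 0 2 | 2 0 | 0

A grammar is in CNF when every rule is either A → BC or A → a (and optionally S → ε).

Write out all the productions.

T1 → 1; T0 → 0; S → 2; T2 → 2; P → 0; Q → 2; R → 0; S → T1 X0; X0 → R T1; S → P X1; X1 → T1 T0; P → T2 X2; X2 → Q T0; Q → T1 R; Q → Q T1; R → R X3; X3 → T0 T2; R → T2 T0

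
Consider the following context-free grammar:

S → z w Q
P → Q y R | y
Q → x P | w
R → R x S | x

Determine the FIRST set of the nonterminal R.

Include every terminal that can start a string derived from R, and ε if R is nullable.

We compute FIRST(R) using the standard algorithm.
FIRST(P) = {w, x, y}
FIRST(Q) = {w, x}
FIRST(R) = {x}
FIRST(S) = {z}
Therefore, FIRST(R) = {x}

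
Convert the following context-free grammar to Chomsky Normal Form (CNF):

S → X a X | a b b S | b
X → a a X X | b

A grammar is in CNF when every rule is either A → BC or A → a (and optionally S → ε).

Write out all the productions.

TA → a; TB → b; S → b; X → b; S → X X0; X0 → TA X; S → TA X1; X1 → TB X2; X2 → TB S; X → TA X3; X3 → TA X4; X4 → X X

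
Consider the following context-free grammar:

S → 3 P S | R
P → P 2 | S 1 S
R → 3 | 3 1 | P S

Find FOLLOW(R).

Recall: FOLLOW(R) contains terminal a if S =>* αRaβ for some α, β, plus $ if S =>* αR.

We compute FOLLOW(R) using the standard algorithm.
FOLLOW(S) starts with {$}.
FIRST(P) = {3}
FIRST(R) = {3}
FIRST(S) = {3}
FOLLOW(P) = {2, 3}
FOLLOW(R) = {$, 1, 2, 3}
FOLLOW(S) = {$, 1, 2, 3}
Therefore, FOLLOW(R) = {$, 1, 2, 3}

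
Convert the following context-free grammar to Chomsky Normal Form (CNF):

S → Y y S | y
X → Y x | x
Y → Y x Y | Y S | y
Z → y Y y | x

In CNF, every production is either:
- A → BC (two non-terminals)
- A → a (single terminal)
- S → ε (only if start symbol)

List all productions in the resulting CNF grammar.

TY → y; S → y; TX → x; X → x; Y → y; Z → x; S → Y X0; X0 → TY S; X → Y TX; Y → Y X1; X1 → TX Y; Y → Y S; Z → TY X2; X2 → Y TY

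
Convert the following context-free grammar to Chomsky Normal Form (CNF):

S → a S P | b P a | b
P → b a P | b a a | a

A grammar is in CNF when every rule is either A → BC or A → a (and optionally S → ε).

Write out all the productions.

TA → a; TB → b; S → b; P → a; S → TA X0; X0 → S P; S → TB X1; X1 → P TA; P → TB X2; X2 → TA P; P → TB X3; X3 → TA TA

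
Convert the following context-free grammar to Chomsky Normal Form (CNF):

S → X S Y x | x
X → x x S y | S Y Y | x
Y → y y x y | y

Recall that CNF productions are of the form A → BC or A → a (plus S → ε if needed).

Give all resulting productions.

TX → x; S → x; TY → y; X → x; Y → y; S → X X0; X0 → S X1; X1 → Y TX; X → TX X2; X2 → TX X3; X3 → S TY; X → S X4; X4 → Y Y; Y → TY X5; X5 → TY X6; X6 → TX TY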